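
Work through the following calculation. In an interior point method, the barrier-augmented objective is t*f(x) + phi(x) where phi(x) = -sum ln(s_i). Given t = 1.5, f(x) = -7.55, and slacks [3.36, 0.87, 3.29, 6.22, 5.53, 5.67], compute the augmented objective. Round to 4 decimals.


Step 1: Compute log-barrier.
ln values: [1.2119, -0.1393, 1.1909, 1.8278, 1.7102, 1.7352]
phi = -(1.2119 - 0.1393 + 1.1909 + 1.8278 + 1.7102 + 1.7352) = -7.5367
Step 2: Compute augmented objective.
t*f(x) = 1.5*-7.55 = -11.325
Total = -11.325 - 7.5367 = -18.8617


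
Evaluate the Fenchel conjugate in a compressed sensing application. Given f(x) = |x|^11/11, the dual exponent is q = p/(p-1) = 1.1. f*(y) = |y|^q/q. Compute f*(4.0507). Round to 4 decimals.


The conjugate exponent q satisfies 1/p + 1/q = 1.
p = 11, so q = 11/(11 - 1) = 1.1
|y|^q = 4.0507^1.1 = 4.6589
f*(4.0507) = 4.6589 / 1.1 = 4.2354


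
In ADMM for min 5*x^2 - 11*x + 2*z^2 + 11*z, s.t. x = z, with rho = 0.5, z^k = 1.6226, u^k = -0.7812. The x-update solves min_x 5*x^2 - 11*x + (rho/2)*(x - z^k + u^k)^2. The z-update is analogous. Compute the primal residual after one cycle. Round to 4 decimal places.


ADMM iteration with rho = 0.5, z^k = 1.6226, u^k = -0.7812
Step 1: x-update.
Minimize 5*x^2 - 11*x + (0.5/2)*(x - 1.6226 - 0.7812)^2
FOC: (2*5 + 0.5)*x = 11 + 0.5*(1.6226 + 0.7812)
x^{k+1} = 1.1621
Step 2: z-update.
Minimize 2*z^2 + 11*z + (0.5/2)*(1.1621 - z - 0.7812)^2
FOC: (2*2 + 0.5)*z = -11 + 0.5*(1.1621 - 0.7812)
z^{k+1} = -2.4021
Step 3: u-update.
u^{k+1} = -0.7812 + 1.1621 + 2.4021 = 2.783
Step 4: Primal residual = |1.1621 + 2.4021| = 3.5642


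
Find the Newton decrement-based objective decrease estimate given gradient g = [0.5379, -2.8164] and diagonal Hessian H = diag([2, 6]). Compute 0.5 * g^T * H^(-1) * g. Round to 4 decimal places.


Step 1: H is diagonal, so H^(-1) * g = [0.269, -0.4694].
Step 2: g^T H^(-1) g = sum_i g_i^2 / H_ii
  = (0.5379)^2/2 + (-2.8164)^2/6
  = 0.1447 + 1.322 = 1.4667
Step 3: Objective decrease = 0.5 * g^T H^(-1) g = 0.7333


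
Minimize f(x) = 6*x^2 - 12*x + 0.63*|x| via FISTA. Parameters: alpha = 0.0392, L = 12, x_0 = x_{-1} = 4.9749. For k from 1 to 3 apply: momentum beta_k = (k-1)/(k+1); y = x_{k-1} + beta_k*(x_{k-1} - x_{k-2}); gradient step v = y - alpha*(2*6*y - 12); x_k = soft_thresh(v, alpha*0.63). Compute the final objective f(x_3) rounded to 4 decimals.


FISTA on f(x) = 6*x^2 - 12*x + 0.63*|x|
L = 12, alpha = 0.0392
Iteration 1: beta = 0.0, y = 4.9749 + 0.0*(4.9749 - 4.9749) = 4.9749
  grad(y) = 47.6988, v = y - alpha*grad = 3.1051
  prox(v) = soft_thresh(3.1051, 0.0247) = 3.0804
Iteration 2: beta = 0.3333, y = 3.0804 + 0.3333*(3.0804 - 4.9749) = 2.4489
  grad(y) = 17.387, v = y - alpha*grad = 1.7673
  prox(v) = soft_thresh(1.7673, 0.0247) = 1.7426
Iteration 3: beta = 0.5, y = 1.7426 + 0.5*(1.7426 - 3.0804) = 1.0738
  grad(y) = 0.8852, v = y - alpha*grad = 1.0391
  prox(v) = soft_thresh(1.0391, 0.0247) = 1.0144
f(x_3) = 6*1.0144^2 - 12*1.0144 + 0.63*|1.0144| = -5.3597


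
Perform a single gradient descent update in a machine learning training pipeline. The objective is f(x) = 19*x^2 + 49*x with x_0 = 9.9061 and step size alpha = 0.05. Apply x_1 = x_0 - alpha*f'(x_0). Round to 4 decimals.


We compute the gradient at x_0 and apply the update.
f'(x) = 38*x + 49
f'(9.9061) = 38*9.9061 + 49 = 425.4318
x_1 = 9.9061 - 0.05*425.4318 = -11.3655


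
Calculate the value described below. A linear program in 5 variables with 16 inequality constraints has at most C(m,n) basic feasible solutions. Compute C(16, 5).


Each vertex corresponds to some choice of n active constraints out of m, so the number of vertices is at most C(m, n) = m! / (n!(m-n)!).
m = 16, n = 5
Numerator: 16 * 15 * 14 * 13 * 12
Denominator: 5! = 120
C(16, 5) = 4368


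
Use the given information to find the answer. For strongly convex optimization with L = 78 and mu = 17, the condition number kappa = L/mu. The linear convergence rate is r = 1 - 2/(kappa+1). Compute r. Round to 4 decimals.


Step 1: Compute the condition number.
kappa = L/mu = 78/17 = 4.5882
Step 2: Compute the convergence rate.
r = 1 - 2/(kappa + 1) = 1 - 2*mu/(L + mu) = (L - mu)/(L + mu) = 61/95 = 0.6421


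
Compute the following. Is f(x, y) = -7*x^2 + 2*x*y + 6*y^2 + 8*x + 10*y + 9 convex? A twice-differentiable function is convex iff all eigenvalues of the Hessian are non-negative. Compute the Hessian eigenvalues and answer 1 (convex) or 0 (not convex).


The Hessian of f(x,y) = -7*x^2 + 2*x*y + 6*y^2 + 8*x + 10*y + 9 is:
H = [[-14, 2], [2, 12]]
Trace = -14 + 12 = -2
Determinant = -14*12 - (2)^2 = -172
Discriminant = (-2)^2 - 4*-172 = 692.0
Eigenvalues: lambda_1 = -14.1529, lambda_2 = 12.1529
The function is not convex.

0


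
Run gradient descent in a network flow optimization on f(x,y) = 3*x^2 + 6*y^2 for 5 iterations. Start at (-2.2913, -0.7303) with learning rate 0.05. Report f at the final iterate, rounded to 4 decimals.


Gradient descent on f(x,y) = 3*x^2 + 6*y^2.
Starting point: (-2.2913, -0.7303), alpha = 0.05
Step 1: grad_x = 2*3*-2.2913 = -13.7478, grad_y = 2*6*-0.7303 = -8.7636
  x_1 = -2.2913 - 0.05*-13.7478 = -1.6039
  y_1 = -0.7303 - 0.05*-8.7636 = -0.2921
Step 2: grad_x = 2*3*-1.6039 = -9.6235, grad_y = 2*6*-0.2921 = -3.5054
  x_2 = -1.6039 - 0.05*-9.6235 = -1.1227
  y_2 = -0.2921 - 0.05*-3.5054 = -0.1168
Step 3: grad_x = 2*3*-1.1227 = -6.7364, grad_y = 2*6*-0.1168 = -1.4022
  x_3 = -1.1227 - 0.05*-6.7364 = -0.7859
  y_3 = -0.1168 - 0.05*-1.4022 = -0.0467
Step 4: grad_x = 2*3*-0.7859 = -4.7155, grad_y = 2*6*-0.0467 = -0.5609
  x_4 = -0.7859 - 0.05*-4.7155 = -0.5501
  y_4 = -0.0467 - 0.05*-0.5609 = -0.0187
Step 5: grad_x = 2*3*-0.5501 = -3.3008, grad_y = 2*6*-0.0187 = -0.2243
  x_5 = -0.5501 - 0.05*-3.3008 = -0.3851
  y_5 = -0.0187 - 0.05*-0.2243 = -0.0075
f(-0.3851, -0.0075) = 3*(-0.3851)^2 + 6*(-0.0075)^2 = 0.4452


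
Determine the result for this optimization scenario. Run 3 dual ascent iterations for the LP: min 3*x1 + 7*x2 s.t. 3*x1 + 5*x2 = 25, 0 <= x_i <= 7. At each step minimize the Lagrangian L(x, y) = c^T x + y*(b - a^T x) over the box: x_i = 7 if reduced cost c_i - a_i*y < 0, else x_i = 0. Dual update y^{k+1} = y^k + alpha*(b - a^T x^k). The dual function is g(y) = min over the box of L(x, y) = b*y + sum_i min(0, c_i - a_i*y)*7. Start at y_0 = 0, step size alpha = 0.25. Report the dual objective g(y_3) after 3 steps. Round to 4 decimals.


Dual ascent for LP: min 3*x1 + 7*x2, 3*x1 + 5*x2 = 25, 0 <= x_i <= 7
Step 1: y^k = 0.0, reduced costs: (3.0, 7.0)
  x^k = (0.0, 0.0), subgradient = b - a^T x = 25.0
  y^{k+1} = 0.0 + 0.25*25.0 = 6.25
Step 2: y^k = 6.25, reduced costs: (-15.75, -24.25)
  x^k = (7.0, 7.0), subgradient = b - a^T x = -31.0
  y^{k+1} = 6.25 + 0.25*-31.0 = -1.5
Step 3: y^k = -1.5, reduced costs: (7.5, 14.5)
  x^k = (0.0, 0.0), subgradient = b - a^T x = 25.0
  y^{k+1} = -1.5 + 0.25*25.0 = 4.75
Dual objective at y_3 = 4.75: reduced costs (-11.25, -16.75), box minimizer x = (7.0, 7.0)
g(y_3) = b*y + (c1 - a1*y)*x1 + (c2 - a2*y)*x2 = 25*4.75 + (-11.25)*7.0 + (-16.75)*7.0 = 118.75 - 78.75 - 117.25 = -77.25


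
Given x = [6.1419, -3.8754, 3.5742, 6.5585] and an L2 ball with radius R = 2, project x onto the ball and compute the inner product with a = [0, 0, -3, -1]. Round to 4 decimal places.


Step 1: Compute ||x|| (intermediates to 6 decimals).
||x|| = sqrt(6.1419^2 + (-3.8754)^2 + 3.5742^2 + 6.5585^2) = 10.417797
Step 2: Project.
Since ||x|| > R, scale = R/||x|| = 2/10.417797 = 0.191979, proj(x) = scale * x
proj(x) = [1.179116, -0.743995, 0.686171, 1.259094]
Step 3: Dot product.
a^T * proj(x) = 0*1.179116 + 0*(-0.743995) - 3*0.686171 - 1*1.259094 = -3.3176


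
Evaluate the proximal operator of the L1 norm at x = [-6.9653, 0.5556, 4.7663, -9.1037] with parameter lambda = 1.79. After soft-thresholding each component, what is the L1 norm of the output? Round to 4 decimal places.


Soft-thresholding with lambda = 1.79:
prox(-6.9653) = sign(-6.9653)*max(|-6.9653| - 1.79, 0) = -5.1753
prox(0.5556) = sign(0.5556)*max(|0.5556| - 1.79, 0) = 0.0
prox(4.7663) = sign(4.7663)*max(|4.7663| - 1.79, 0) = 2.9763
prox(-9.1037) = sign(-9.1037)*max(|-9.1037| - 1.79, 0) = -7.3137
prox(x) = [-5.1753, 0.0, 2.9763, -7.3137]
||prox(x)||_1 = 5.1753 + 0.0 + 2.9763 + 7.3137 = 15.4653


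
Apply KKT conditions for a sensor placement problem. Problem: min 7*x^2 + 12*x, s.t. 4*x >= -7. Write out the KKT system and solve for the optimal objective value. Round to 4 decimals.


Step 1: Try lambda = 0 (constraint inactive).
Stationarity: 2*7*x + 12 = 0
x* = -12/(2*7) = -6/7 = -0.8571 (rounded; the exact value -6/7 is used below)
Check constraint: 4*-0.8571 = -3.4284 >= -7 -- satisfied.
Step 2: Compute optimal value.
f(x*) = 7*(-6/7)^2 + 12*(-6/7) = -5.1429


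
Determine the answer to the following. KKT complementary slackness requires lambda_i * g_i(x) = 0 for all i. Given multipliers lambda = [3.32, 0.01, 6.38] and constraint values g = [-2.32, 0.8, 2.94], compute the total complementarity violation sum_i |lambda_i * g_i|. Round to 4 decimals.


KKT complementary slackness check:
lambda_1 * g_1 = 3.32 * -2.32 = -7.7024
lambda_2 * g_2 = 0.01 * 0.8 = 0.008
lambda_3 * g_3 = 6.38 * 2.94 = 18.7572
Total violation = 7.7024 + 0.008 + 18.7572 = 26.4676


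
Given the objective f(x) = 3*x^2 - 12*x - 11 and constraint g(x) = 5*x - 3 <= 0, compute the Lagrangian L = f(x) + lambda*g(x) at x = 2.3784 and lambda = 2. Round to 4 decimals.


Step 1: Evaluate f(x).
f(2.3784) = 3*2.3784^2 - 12*2.3784 - 11 = -22.5704
Step 2: Evaluate g(x).
g(2.3784) = 5*2.3784 - 3 = 8.892
Step 3: Compute Lagrangian.
L = -22.5704 + 2*8.892 = -4.7864


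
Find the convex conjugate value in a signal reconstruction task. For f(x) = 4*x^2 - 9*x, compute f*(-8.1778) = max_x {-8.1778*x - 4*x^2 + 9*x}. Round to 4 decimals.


f*(y) = sup_x {y*x - a*x^2 - b*x} = sup_x {(y-b)*x - a*x^2}
FOC: (y - b) - 2a*x = 0 => x* = (y - b)/(2a)
x* = (-8.1778 + 9)/(2*4) = 0.1028
f*(-8.1778) = (y-b)^2/(4a) = (-8.1778 + 9)^2/(4*4)
= 0.676/16 = 0.0423


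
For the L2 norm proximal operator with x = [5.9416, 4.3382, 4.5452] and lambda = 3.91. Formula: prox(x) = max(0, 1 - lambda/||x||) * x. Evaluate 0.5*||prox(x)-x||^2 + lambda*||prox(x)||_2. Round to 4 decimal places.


Step 1: Compute ||x||.
||x|| = 8.6476
Step 2: Compute scaling factor.
scale = max(0, 1 - 3.91/8.6476) = 0.5479
Step 3: prox(x) = [3.2551, 2.3767, 2.4901]
||prox(x)|| = 4.7376
Step 4: Proximal objective.
0.5*||prox-x||^2 = 7.6441
lambda*||prox|| = 18.524
Total = 26.1682


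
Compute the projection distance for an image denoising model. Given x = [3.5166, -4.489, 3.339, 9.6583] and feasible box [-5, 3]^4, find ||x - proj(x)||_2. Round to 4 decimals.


Project each component onto [-5, 3].
clip(3.5166) = 3.0, clip(-4.489) = -4.489, clip(3.339) = 3.0, clip(9.6583) = 3.0
Projection = [3.0, -4.489, 3.0, 3.0]
Squared diffs: [0.2669, 0.0, 0.1149, 44.333]
Distance = sqrt(44.7148) = 6.6869


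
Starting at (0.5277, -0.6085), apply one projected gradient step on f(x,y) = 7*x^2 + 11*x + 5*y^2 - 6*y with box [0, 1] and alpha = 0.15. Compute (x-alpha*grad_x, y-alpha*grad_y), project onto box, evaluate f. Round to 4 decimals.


Step 1: Compute gradient at (0.5277, -0.6085).
grad_x = 2*7*0.5277 + 11 = 18.3878
grad_y = 2*5*-0.6085 - 6 = -12.085
Step 2: Gradient step.
x_raw = 0.5277 - 0.15*18.3878 = -2.2305
y_raw = -0.6085 - 0.15*-12.085 = 1.2043
Step 3: Project onto [0, 1].
x_proj = clip(-2.2305) = 0.0
y_proj = clip(1.2043) = 1.0
Step 4: Evaluate f.
f(0.0, 1.0) = -1.0


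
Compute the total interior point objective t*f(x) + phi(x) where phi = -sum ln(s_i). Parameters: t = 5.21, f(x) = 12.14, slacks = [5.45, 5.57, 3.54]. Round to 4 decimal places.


Step 1: Compute log-barrier.
ln values: [1.6956, 1.7174, 1.2641]
phi = -(1.6956 + 1.7174 + 1.2641) = -4.6771
Step 2: Compute augmented objective.
t*f(x) = 5.21*12.14 = 63.2494
Total = 63.2494 - 4.6771 = 58.5723


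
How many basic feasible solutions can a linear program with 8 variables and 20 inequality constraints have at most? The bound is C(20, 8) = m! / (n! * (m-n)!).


Each vertex corresponds to some choice of n active constraints out of m, so the number of vertices is at most C(m, n) = m! / (n!(m-n)!).
m = 20, n = 8
Numerator: 20 * 19 * 18 * 17 * 16 * 15 * 14 * 13
Denominator: 8! = 40320
C(20, 8) = 125970


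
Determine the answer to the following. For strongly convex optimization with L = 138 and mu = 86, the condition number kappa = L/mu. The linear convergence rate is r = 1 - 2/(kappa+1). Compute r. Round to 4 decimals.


Step 1: Compute the condition number.
kappa = L/mu = 138/86 = 1.6047
Step 2: Compute the convergence rate.
r = 1 - 2/(kappa + 1) = 1 - 2*mu/(L + mu) = (L - mu)/(L + mu) = 52/224 = 0.2321


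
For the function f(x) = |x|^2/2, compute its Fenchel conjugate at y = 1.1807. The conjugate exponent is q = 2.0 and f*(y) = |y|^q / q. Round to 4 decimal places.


The conjugate exponent q satisfies 1/p + 1/q = 1.
p = 2, so q = 2/(2 - 1) = 2.0
|y|^q = 1.1807^2.0 = 1.3941
f*(1.1807) = 1.3941 / 2.0 = 0.697


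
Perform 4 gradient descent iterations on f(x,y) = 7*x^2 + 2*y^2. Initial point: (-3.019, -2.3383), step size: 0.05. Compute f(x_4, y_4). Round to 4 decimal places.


Gradient descent on f(x,y) = 7*x^2 + 2*y^2.
Starting point: (-3.019, -2.3383), alpha = 0.05
Step 1: grad_x = 2*7*-3.019 = -42.266, grad_y = 2*2*-2.3383 = -9.3532
  x_1 = -3.019 - 0.05*-42.266 = -0.9057
  y_1 = -2.3383 - 0.05*-9.3532 = -1.8706
Step 2: grad_x = 2*7*-0.9057 = -12.6798, grad_y = 2*2*-1.8706 = -7.4826
  x_2 = -0.9057 - 0.05*-12.6798 = -0.2717
  y_2 = -1.8706 - 0.05*-7.4826 = -1.4965
Step 3: grad_x = 2*7*-0.2717 = -3.8039, grad_y = 2*2*-1.4965 = -5.986
  x_3 = -0.2717 - 0.05*-3.8039 = -0.0815
  y_3 = -1.4965 - 0.05*-5.986 = -1.1972
Step 4: grad_x = 2*7*-0.0815 = -1.1412, grad_y = 2*2*-1.1972 = -4.7888
  x_4 = -0.0815 - 0.05*-1.1412 = -0.0245
  y_4 = -1.1972 - 0.05*-4.7888 = -0.9578
f(-0.0245, -0.9578) = 7*(-0.0245)^2 + 2*(-0.9578)^2 = 1.8388


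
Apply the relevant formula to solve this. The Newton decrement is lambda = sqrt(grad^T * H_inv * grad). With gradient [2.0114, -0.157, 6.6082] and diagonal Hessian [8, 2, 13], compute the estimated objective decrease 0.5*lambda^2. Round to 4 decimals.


Step 1: H is diagonal, so H^(-1) * g = [0.2514, -0.0785, 0.5083].
Step 2: g^T H^(-1) g = sum_i g_i^2 / H_ii
  = (2.0114)^2/8 + (-0.157)^2/2 + (6.6082)^2/13
  = 0.5057 + 0.0123 + 3.3591 = 3.8771
Step 3: Objective decrease = 0.5 * g^T H^(-1) g = 1.9386


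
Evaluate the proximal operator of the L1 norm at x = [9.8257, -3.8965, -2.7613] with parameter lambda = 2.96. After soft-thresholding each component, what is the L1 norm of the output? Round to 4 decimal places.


Soft-thresholding with lambda = 2.96:
prox(9.8257) = sign(9.8257)*max(|9.8257| - 2.96, 0) = 6.8657
prox(-3.8965) = sign(-3.8965)*max(|-3.8965| - 2.96, 0) = -0.9365
prox(-2.7613) = sign(-2.7613)*max(|-2.7613| - 2.96, 0) = 0.0
prox(x) = [6.8657, -0.9365, 0.0]
||prox(x)||_1 = 6.8657 + 0.9365 + 0.0 = 7.8022


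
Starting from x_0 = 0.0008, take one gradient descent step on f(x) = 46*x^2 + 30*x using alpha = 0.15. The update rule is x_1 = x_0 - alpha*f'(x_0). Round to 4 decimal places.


We compute the gradient at x_0 and apply the update.
f'(x) = 92*x + 30
f'(0.0008) = 92*0.0008 + 30 = 30.0736
x_1 = 0.0008 - 0.15*30.0736 = -4.5102


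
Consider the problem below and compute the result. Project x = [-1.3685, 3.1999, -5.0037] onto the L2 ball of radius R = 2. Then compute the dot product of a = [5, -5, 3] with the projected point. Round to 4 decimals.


Step 1: Compute ||x|| (intermediates to 6 decimals).
||x|| = sqrt((-1.3685)^2 + 3.1999^2 + (-5.0037)^2) = 6.095012
Step 2: Project.
Since ||x|| > R, scale = R/||x|| = 2/6.095012 = 0.328137, proj(x) = scale * x
proj(x) = [-0.449055, 1.050006, -1.641899]
Step 3: Dot product.
a^T * proj(x) = 5*(-0.449055) - 5*1.050006 + 3*(-1.641899) = -12.421


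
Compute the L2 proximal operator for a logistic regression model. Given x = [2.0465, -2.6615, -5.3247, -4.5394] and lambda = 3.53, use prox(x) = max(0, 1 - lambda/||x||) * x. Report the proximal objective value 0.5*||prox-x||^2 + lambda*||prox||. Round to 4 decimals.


Step 1: Compute ||x||.
||x|| = 7.7608
Step 2: Compute scaling factor.
scale = max(0, 1 - 3.53/7.7608) = 0.5452
Step 3: prox(x) = [1.1157, -1.4509, -2.9028, -2.4747]
||prox(x)|| = 4.2308
Step 4: Proximal objective.
0.5*||prox-x||^2 = 6.2305
lambda*||prox|| = 14.9347
Total = 21.1652


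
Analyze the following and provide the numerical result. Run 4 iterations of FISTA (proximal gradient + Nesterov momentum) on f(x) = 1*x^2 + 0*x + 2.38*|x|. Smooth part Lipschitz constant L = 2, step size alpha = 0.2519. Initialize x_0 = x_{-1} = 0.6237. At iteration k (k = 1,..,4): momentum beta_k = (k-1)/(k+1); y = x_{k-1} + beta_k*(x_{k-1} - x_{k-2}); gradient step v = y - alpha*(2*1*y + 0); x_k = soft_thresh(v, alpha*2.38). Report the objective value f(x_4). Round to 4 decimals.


FISTA on f(x) = 1*x^2 + 0*x + 2.38*|x|
L = 2, alpha = 0.2519
Iteration 1: beta = 0.0, y = 0.6237 + 0.0*(0.6237 - 0.6237) = 0.6237
  grad(y) = 1.2474, v = y - alpha*grad = 0.3095
  prox(v) = soft_thresh(0.3095, 0.5995) = 0.0
Iteration 2: beta = 0.3333, y = 0.0 + 0.3333*(0.0 - 0.6237) = -0.2079
  grad(y) = -0.4158, v = y - alpha*grad = -0.1032
  prox(v) = soft_thresh(-0.1032, 0.5995) = 0.0
Iteration 3: beta = 0.5, y = 0.0 + 0.5*(0.0 - 0.0) = 0.0
  grad(y) = 0.0, v = y - alpha*grad = 0.0
  prox(v) = soft_thresh(0.0, 0.5995) = 0.0
Iteration 4: beta = 0.6, y = 0.0 + 0.6*(0.0 - 0.0) = 0.0
  grad(y) = 0.0, v = y - alpha*grad = 0.0
  prox(v) = soft_thresh(0.0, 0.5995) = 0.0
f(x_4) = 1*0.0^2 + 0*0.0 + 2.38*|0.0| = 0.0


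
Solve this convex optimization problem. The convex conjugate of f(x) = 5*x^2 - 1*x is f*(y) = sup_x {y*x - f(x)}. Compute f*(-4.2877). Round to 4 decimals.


f*(y) = sup_x {y*x - a*x^2 - b*x} = sup_x {(y-b)*x - a*x^2}
FOC: (y - b) - 2a*x = 0 => x* = (y - b)/(2a)
x* = (-4.2877 + 1)/(2*5) = -0.3288
f*(-4.2877) = (y-b)^2/(4a) = (-4.2877 + 1)^2/(4*5)
= 10.809/20 = 0.5404


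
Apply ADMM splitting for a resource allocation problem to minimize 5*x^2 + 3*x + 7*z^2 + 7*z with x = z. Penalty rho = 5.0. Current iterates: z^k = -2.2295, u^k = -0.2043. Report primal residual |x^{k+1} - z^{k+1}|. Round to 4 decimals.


ADMM iteration with rho = 5.0, z^k = -2.2295, u^k = -0.2043
Step 1: x-update.
Minimize 5*x^2 + 3*x + (5.0/2)*(x + 2.2295 - 0.2043)^2
FOC: (2*5 + 5.0)*x = -3 + 5.0*(-2.2295 + 0.2043)
x^{k+1} = -0.8751
Step 2: z-update.
Minimize 7*z^2 + 7*z + (5.0/2)*(-0.8751 - z - 0.2043)^2
FOC: (2*7 + 5.0)*z = -7 + 5.0*(-0.8751 - 0.2043)
z^{k+1} = -0.6525
Step 3: u-update.
u^{k+1} = -0.2043 - 0.8751 + 0.6525 = -0.4269
Step 4: Primal residual = |-0.8751 + 0.6525| = 0.2226


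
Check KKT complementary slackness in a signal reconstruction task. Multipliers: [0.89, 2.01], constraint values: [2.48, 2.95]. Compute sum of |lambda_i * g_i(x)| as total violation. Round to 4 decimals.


KKT complementary slackness check:
lambda_1 * g_1 = 0.89 * 2.48 = 2.2072
lambda_2 * g_2 = 2.01 * 2.95 = 5.9295
Total violation = 2.2072 + 5.9295 = 8.1367


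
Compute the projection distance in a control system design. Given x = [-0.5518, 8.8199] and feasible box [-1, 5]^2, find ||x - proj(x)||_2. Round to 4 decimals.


Project each component onto [-1, 5].
clip(-0.5518) = -0.5518, clip(8.8199) = 5.0
Projection = [-0.5518, 5.0]
Squared diffs: [0.0, 14.5916]
Distance = sqrt(14.5916) = 3.8199


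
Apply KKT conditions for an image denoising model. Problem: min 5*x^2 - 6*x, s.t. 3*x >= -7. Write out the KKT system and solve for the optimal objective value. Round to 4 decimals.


Step 1: Try lambda = 0 (constraint inactive).
Stationarity: 2*5*x - 6 = 0
x* = 6/(2*5) = 0.6
Check constraint: 3*0.6 = 1.8 >= -7 -- satisfied.
Step 2: Compute optimal value.
f(x*) = 5*0.6^2 - 6*0.6 = -1.8


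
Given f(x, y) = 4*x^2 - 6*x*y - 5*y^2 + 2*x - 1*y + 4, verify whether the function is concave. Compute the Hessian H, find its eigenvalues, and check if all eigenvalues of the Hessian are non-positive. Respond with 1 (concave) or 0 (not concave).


The Hessian of f(x,y) = 4*x^2 - 6*x*y - 5*y^2 + 2*x - 1*y + 4 is:
H = [[8, -6], [-6, -10]]
Trace = 8 - 10 = -2
Determinant = 8*-10 - (-6)^2 = -116
Discriminant = (-2)^2 - 4*-116 = 468.0
Eigenvalues: lambda_1 = -11.8167, lambda_2 = 9.8167
The function is not concave.

0


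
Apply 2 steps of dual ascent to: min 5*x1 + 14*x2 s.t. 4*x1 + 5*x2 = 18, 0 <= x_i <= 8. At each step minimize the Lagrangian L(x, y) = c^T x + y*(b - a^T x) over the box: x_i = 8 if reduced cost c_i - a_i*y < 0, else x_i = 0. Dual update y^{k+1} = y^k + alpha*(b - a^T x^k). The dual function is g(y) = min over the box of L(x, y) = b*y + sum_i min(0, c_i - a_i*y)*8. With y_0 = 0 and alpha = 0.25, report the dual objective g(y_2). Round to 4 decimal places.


Dual ascent for LP: min 5*x1 + 14*x2, 4*x1 + 5*x2 = 18, 0 <= x_i <= 8
Step 1: y^k = 0.0, reduced costs: (5.0, 14.0)
  x^k = (0.0, 0.0), subgradient = b - a^T x = 18.0
  y^{k+1} = 0.0 + 0.25*18.0 = 4.5
Step 2: y^k = 4.5, reduced costs: (-13.0, -8.5)
  x^k = (8.0, 8.0), subgradient = b - a^T x = -54.0
  y^{k+1} = 4.5 + 0.25*-54.0 = -9.0
Dual objective at y_2 = -9.0: reduced costs (41.0, 59.0), box minimizer x = (0.0, 0.0)
g(y_2) = b*y + (c1 - a1*y)*x1 + (c2 - a2*y)*x2 = 18*(-9.0) + 41.0*0.0 + 59.0*0.0 = -162.0 + 0.0 + 0.0 = -162.0


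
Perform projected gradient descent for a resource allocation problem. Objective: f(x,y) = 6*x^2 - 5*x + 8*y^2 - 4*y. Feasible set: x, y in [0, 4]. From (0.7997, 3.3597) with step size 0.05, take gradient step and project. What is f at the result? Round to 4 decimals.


Step 1: Compute gradient at (0.7997, 3.3597).
grad_x = 2*6*0.7997 - 5 = 4.5964
grad_y = 2*8*3.3597 - 4 = 49.7552
Step 2: Gradient step.
x_raw = 0.7997 - 0.05*4.5964 = 0.5699
y_raw = 3.3597 - 0.05*49.7552 = 0.8719
Step 3: Project onto [0, 4].
x_proj = clip(0.5699) = 0.5699
y_proj = clip(0.8719) = 0.8719
Step 4: Evaluate f.
f(0.5699, 0.8719) = 1.6937


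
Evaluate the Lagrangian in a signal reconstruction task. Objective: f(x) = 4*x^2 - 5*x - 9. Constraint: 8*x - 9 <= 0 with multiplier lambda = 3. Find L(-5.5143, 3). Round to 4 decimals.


Step 1: Evaluate f(x).
f(-5.5143) = 4*(-5.5143)^2 - 5*(-5.5143) - 9 = 140.2015
Step 2: Evaluate g(x).
g(-5.5143) = 8*-5.5143 - 9 = -53.1144
Step 3: Compute Lagrangian.
L = 140.2015 + 3*-53.1144 = -19.1417


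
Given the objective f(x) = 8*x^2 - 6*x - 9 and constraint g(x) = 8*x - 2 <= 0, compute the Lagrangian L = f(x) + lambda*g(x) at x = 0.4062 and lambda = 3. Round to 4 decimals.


Step 1: Evaluate f(x).
f(0.4062) = 8*0.4062^2 - 6*0.4062 - 9 = -10.1172
Step 2: Evaluate g(x).
g(0.4062) = 8*0.4062 - 2 = 1.2496
Step 3: Compute Lagrangian.
L = -10.1172 + 3*1.2496 = -6.3684


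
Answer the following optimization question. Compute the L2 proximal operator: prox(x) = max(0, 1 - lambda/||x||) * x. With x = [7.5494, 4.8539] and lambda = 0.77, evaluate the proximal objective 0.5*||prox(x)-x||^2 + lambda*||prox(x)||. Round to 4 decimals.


Step 1: Compute ||x||.
||x|| = 8.9752
Step 2: Compute scaling factor.
scale = max(0, 1 - 0.77/8.9752) = 0.9142
Step 3: prox(x) = [6.9017, 4.4375]
||prox(x)|| = 8.2052
Step 4: Proximal objective.
0.5*||prox-x||^2 = 0.2965
lambda*||prox|| = 6.318
Total = 6.6144


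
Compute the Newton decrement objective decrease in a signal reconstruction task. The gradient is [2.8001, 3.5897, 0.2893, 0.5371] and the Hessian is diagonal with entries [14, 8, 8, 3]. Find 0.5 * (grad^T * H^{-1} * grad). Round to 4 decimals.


Step 1: H is diagonal, so H^(-1) * g = [0.2, 0.4487, 0.0362, 0.179].
Step 2: g^T H^(-1) g = sum_i g_i^2 / H_ii
  = (2.8001)^2/14 + (3.5897)^2/8 + (0.2893)^2/8 + (0.5371)^2/3
  = 0.56 + 1.6107 + 0.0105 + 0.0962 = 2.2774
Step 3: Objective decrease = 0.5 * g^T H^(-1) g = 1.1387


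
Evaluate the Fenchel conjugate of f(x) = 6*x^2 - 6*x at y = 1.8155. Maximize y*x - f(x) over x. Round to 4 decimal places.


f*(y) = sup_x {y*x - a*x^2 - b*x} = sup_x {(y-b)*x - a*x^2}
FOC: (y - b) - 2a*x = 0 => x* = (y - b)/(2a)
x* = (1.8155 + 6)/(2*6) = 0.6513
f*(1.8155) = (y-b)^2/(4a) = (1.8155 + 6)^2/(4*6)
= 61.082/24 = 2.5451


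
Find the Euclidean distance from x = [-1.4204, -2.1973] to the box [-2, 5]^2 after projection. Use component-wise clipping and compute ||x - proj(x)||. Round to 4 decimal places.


Project each component onto [-2, 5].
clip(-1.4204) = -1.4204, clip(-2.1973) = -2.0
Projection = [-1.4204, -2.0]
Squared diffs: [0.0, 0.0389]
Distance = sqrt(0.0389) = 0.1973


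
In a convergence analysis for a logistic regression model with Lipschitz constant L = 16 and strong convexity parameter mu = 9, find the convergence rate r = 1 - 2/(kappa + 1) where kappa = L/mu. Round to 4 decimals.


Step 1: Compute the condition number.
kappa = L/mu = 16/9 = 1.7778
Step 2: Compute the convergence rate.
r = 1 - 2/(kappa + 1) = 1 - 2*mu/(L + mu) = (L - mu)/(L + mu) = 7/25 = 0.28


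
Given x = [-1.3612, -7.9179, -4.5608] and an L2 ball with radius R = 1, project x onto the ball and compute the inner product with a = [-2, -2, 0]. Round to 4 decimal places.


Step 1: Compute ||x|| (intermediates to 6 decimals).
||x|| = sqrt((-1.3612)^2 + (-7.9179)^2 + (-4.5608)^2) = 9.238339
Step 2: Project.
Since ||x|| > R, scale = R/||x|| = 1/9.238339 = 0.108245, proj(x) = scale * x
proj(x) = [-0.147343, -0.857073, -0.493684]
Step 3: Dot product.
a^T * proj(x) = -2*(-0.147343) - 2*(-0.857073) + 0*(-0.493684) = 2.0088


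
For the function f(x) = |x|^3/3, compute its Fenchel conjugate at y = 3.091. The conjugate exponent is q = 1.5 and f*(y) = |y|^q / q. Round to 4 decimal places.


The conjugate exponent q satisfies 1/p + 1/q = 1.
p = 3, so q = 3/(3 - 1) = 1.5
|y|^q = 3.091^1.5 = 5.4344
f*(3.091) = 5.4344 / 1.5 = 3.6229


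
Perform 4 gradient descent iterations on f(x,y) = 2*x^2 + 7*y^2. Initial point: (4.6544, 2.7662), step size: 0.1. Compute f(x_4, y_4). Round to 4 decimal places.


Gradient descent on f(x,y) = 2*x^2 + 7*y^2.
Starting point: (4.6544, 2.7662), alpha = 0.1
Step 1: grad_x = 2*2*4.6544 = 18.6176, grad_y = 2*7*2.7662 = 38.7268
  x_1 = 4.6544 - 0.1*18.6176 = 2.7926
  y_1 = 2.7662 - 0.1*38.7268 = -1.1065
Step 2: grad_x = 2*2*2.7926 = 11.1706, grad_y = 2*7*-1.1065 = -15.4907
  x_2 = 2.7926 - 0.1*11.1706 = 1.6756
  y_2 = -1.1065 - 0.1*-15.4907 = 0.4426
Step 3: grad_x = 2*2*1.6756 = 6.7023, grad_y = 2*7*0.4426 = 6.1963
  x_3 = 1.6756 - 0.1*6.7023 = 1.0054
  y_3 = 0.4426 - 0.1*6.1963 = -0.177
Step 4: grad_x = 2*2*1.0054 = 4.0214, grad_y = 2*7*-0.177 = -2.4785
  x_4 = 1.0054 - 0.1*4.0214 = 0.6032
  y_4 = -0.177 - 0.1*-2.4785 = 0.0708
f(0.6032, 0.0708) = 2*0.6032^2 + 7*0.0708^2 = 0.7628


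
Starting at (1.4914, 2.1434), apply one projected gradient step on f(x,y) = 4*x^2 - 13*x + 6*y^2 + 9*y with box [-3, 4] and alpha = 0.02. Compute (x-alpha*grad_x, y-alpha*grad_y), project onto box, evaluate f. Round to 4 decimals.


Step 1: Compute gradient at (1.4914, 2.1434).
grad_x = 2*4*1.4914 - 13 = -1.0688
grad_y = 2*6*2.1434 + 9 = 34.7208
Step 2: Gradient step.
x_raw = 1.4914 - 0.02*-1.0688 = 1.5128
y_raw = 2.1434 - 0.02*34.7208 = 1.449
Step 3: Project onto [-3, 4].
x_proj = clip(1.5128) = 1.5128
y_proj = clip(1.449) = 1.449
Step 4: Evaluate f.
f(1.5128, 1.449) = 15.1261


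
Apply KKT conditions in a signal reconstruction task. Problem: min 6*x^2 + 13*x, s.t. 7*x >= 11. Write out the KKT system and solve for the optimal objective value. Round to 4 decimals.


Step 1: Try lambda = 0 (constraint inactive).
x_unc = -13/(2*6) = -1.0833
Check: 7*-1.0833 = -7.5831 < 11 -- violated!
Step 2: Constraint must be active: 7*x = 11
x* = 11/7 = 1.5714 (rounded; the exact value 11/7 is used below)
lambda = (2*6*(11/7) + 13)/7 = 4.551
Step 3: Compute optimal value.
f(x*) = 6*(11/7)^2 + 13*(11/7) = 35.2449


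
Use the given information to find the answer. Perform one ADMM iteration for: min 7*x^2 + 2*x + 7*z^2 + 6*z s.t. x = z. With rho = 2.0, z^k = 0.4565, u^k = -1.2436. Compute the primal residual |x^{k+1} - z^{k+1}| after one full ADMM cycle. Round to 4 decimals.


ADMM iteration with rho = 2.0, z^k = 0.4565, u^k = -1.2436
Step 1: x-update.
Minimize 7*x^2 + 2*x + (2.0/2)*(x - 0.4565 - 1.2436)^2
FOC: (2*7 + 2.0)*x = -2 + 2.0*(0.4565 + 1.2436)
x^{k+1} = 0.0875
Step 2: z-update.
Minimize 7*z^2 + 6*z + (2.0/2)*(0.0875 - z - 1.2436)^2
FOC: (2*7 + 2.0)*z = -6 + 2.0*(0.0875 - 1.2436)
z^{k+1} = -0.5195
Step 3: u-update.
u^{k+1} = -1.2436 + 0.0875 + 0.5195 = -0.6366
Step 4: Primal residual = |0.0875 + 0.5195| = 0.607


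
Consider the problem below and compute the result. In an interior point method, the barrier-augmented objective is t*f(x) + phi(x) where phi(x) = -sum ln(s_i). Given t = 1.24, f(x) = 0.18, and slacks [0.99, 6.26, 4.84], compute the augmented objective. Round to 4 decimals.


Step 1: Compute log-barrier.
ln values: [-0.0101, 1.8342, 1.5769]
phi = -(-0.0101 + 1.8342 + 1.5769) = -3.401
Step 2: Compute augmented objective.
t*f(x) = 1.24*0.18 = 0.2232
Total = 0.2232 - 3.401 = -3.1778


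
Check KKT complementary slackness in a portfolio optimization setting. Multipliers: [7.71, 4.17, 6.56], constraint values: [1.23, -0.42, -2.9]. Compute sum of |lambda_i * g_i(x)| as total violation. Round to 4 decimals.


KKT complementary slackness check:
lambda_1 * g_1 = 7.71 * 1.23 = 9.4833
lambda_2 * g_2 = 4.17 * -0.42 = -1.7514
lambda_3 * g_3 = 6.56 * -2.9 = -19.024
Total violation = 9.4833 + 1.7514 + 19.024 = 30.2587


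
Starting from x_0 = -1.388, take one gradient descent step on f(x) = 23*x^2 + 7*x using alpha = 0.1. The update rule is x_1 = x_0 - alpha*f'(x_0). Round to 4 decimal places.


We compute the gradient at x_0 and apply the update.
f'(x) = 46*x + 7
f'(-1.388) = 46*-1.388 + 7 = -56.848
x_1 = -1.388 - 0.1*-56.848 = 4.2968


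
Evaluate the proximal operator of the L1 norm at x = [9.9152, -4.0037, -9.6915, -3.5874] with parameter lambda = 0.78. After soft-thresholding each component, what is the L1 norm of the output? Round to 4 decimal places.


Soft-thresholding with lambda = 0.78:
prox(9.9152) = sign(9.9152)*max(|9.9152| - 0.78, 0) = 9.1352
prox(-4.0037) = sign(-4.0037)*max(|-4.0037| - 0.78, 0) = -3.2237
prox(-9.6915) = sign(-9.6915)*max(|-9.6915| - 0.78, 0) = -8.9115
prox(-3.5874) = sign(-3.5874)*max(|-3.5874| - 0.78, 0) = -2.8074
prox(x) = [9.1352, -3.2237, -8.9115, -2.8074]
||prox(x)||_1 = 9.1352 + 3.2237 + 8.9115 + 2.8074 = 24.0778


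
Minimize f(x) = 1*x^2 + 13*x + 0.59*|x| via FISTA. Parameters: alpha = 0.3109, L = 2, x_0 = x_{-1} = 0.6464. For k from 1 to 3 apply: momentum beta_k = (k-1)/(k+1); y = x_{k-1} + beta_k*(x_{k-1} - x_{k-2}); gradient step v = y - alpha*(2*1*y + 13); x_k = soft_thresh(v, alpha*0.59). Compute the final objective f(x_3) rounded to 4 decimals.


FISTA on f(x) = 1*x^2 + 13*x + 0.59*|x|
L = 2, alpha = 0.3109
Iteration 1: beta = 0.0, y = 0.6464 + 0.0*(0.6464 - 0.6464) = 0.6464
  grad(y) = 14.2928, v = y - alpha*grad = -3.7972
  prox(v) = soft_thresh(-3.7972, 0.1834) = -3.6138
Iteration 2: beta = 0.3333, y = -3.6138 + 0.3333*(-3.6138 - 0.6464) = -5.0339
  grad(y) = 2.9323, v = y - alpha*grad = -5.9455
  prox(v) = soft_thresh(-5.9455, 0.1834) = -5.7621
Iteration 3: beta = 0.5, y = -5.7621 + 0.5*(-5.7621 + 3.6138) = -6.8362
  grad(y) = -0.6724, v = y - alpha*grad = -6.6272
  prox(v) = soft_thresh(-6.6272, 0.1834) = -6.4437
f(x_3) = 1*(-6.4437)^2 + 13*(-6.4437) + 0.59*|-6.4437| = -38.445


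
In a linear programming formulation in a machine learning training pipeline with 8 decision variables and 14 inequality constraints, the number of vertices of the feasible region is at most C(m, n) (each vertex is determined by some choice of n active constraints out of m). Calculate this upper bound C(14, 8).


Each vertex corresponds to some choice of n active constraints out of m, so the number of vertices is at most C(m, n) = m! / (n!(m-n)!).
m = 14, n = 8
Numerator: 14 * 13 * 12 * 11 * 10 * 9 * 8 * 7
Denominator: 8! = 40320
C(14, 8) = 3003


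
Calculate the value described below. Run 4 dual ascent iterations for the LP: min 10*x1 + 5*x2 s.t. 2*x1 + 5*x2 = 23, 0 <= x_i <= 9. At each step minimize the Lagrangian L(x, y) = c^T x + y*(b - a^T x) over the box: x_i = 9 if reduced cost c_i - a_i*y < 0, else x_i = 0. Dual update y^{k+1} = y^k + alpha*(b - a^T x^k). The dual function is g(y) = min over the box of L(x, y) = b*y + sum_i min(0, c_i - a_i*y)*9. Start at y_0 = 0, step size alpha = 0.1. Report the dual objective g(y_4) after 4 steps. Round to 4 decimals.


Dual ascent for LP: min 10*x1 + 5*x2, 2*x1 + 5*x2 = 23, 0 <= x_i <= 9
Step 1: y^k = 0.0, reduced costs: (10.0, 5.0)
  x^k = (0.0, 0.0), subgradient = b - a^T x = 23.0
  y^{k+1} = 0.0 + 0.1*23.0 = 2.3
Step 2: y^k = 2.3, reduced costs: (5.4, -6.5)
  x^k = (0.0, 9.0), subgradient = b - a^T x = -22.0
  y^{k+1} = 2.3 + 0.1*-22.0 = 0.1
Step 3: y^k = 0.1, reduced costs: (9.8, 4.5)
  x^k = (0.0, 0.0), subgradient = b - a^T x = 23.0
  y^{k+1} = 0.1 + 0.1*23.0 = 2.4
Step 4: y^k = 2.4, reduced costs: (5.2, -7.0)
  x^k = (0.0, 9.0), subgradient = b - a^T x = -22.0
  y^{k+1} = 2.4 + 0.1*-22.0 = 0.2
Dual objective at y_4 = 0.2: reduced costs (9.6, 4.0), box minimizer x = (0.0, 0.0)
g(y_4) = b*y + (c1 - a1*y)*x1 + (c2 - a2*y)*x2 = 23*0.2 + 9.6*0.0 + 4.0*0.0 = 4.6 + 0.0 + 0.0 = 4.6


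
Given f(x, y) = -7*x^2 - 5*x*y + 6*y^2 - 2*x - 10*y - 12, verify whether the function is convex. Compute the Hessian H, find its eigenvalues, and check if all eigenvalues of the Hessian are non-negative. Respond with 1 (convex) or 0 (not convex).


The Hessian of f(x,y) = -7*x^2 - 5*x*y + 6*y^2 - 2*x - 10*y - 12 is:
H = [[-14, -5], [-5, 12]]
Trace = -14 + 12 = -2
Determinant = -14*12 - (-5)^2 = -193
Discriminant = (-2)^2 - 4*-193 = 776.0
Eigenvalues: lambda_1 = -14.9284, lambda_2 = 12.9284
The function is not convex.

0


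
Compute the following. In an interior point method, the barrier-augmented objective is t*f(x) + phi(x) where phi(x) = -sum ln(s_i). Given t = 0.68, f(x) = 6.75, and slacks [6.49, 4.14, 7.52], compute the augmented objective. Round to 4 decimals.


Step 1: Compute log-barrier.
ln values: [1.8703, 1.4207, 2.0176]
phi = -(1.8703 + 1.4207 + 2.0176) = -5.3085
Step 2: Compute augmented objective.
t*f(x) = 0.68*6.75 = 4.59
Total = 4.59 - 5.3085 = -0.7185


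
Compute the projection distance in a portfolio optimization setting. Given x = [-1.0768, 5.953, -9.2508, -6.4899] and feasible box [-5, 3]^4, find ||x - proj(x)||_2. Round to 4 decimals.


Project each component onto [-5, 3].
clip(-1.0768) = -1.0768, clip(5.953) = 3.0, clip(-9.2508) = -5.0, clip(-6.4899) = -5.0
Projection = [-1.0768, 3.0, -5.0, -5.0]
Squared diffs: [0.0, 8.7202, 18.0693, 2.2198]
Distance = sqrt(29.0093) = 5.386


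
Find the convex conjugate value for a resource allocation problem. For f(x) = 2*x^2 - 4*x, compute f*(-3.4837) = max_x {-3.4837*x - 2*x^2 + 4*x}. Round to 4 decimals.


f*(y) = sup_x {y*x - a*x^2 - b*x} = sup_x {(y-b)*x - a*x^2}
FOC: (y - b) - 2a*x = 0 => x* = (y - b)/(2a)
x* = (-3.4837 + 4)/(2*2) = 0.1291
f*(-3.4837) = (y-b)^2/(4a) = (-3.4837 + 4)^2/(4*2)
= 0.2666/8 = 0.0333


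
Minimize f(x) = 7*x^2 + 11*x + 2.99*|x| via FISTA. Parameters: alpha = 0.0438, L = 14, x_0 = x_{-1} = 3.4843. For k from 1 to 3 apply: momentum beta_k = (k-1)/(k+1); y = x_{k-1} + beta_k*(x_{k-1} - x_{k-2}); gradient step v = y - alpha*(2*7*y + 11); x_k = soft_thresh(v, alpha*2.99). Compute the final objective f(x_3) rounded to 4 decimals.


FISTA on f(x) = 7*x^2 + 11*x + 2.99*|x|
L = 14, alpha = 0.0438
Iteration 1: beta = 0.0, y = 3.4843 + 0.0*(3.4843 - 3.4843) = 3.4843
  grad(y) = 59.7802, v = y - alpha*grad = 0.8659
  prox(v) = soft_thresh(0.8659, 0.131) = 0.735
Iteration 2: beta = 0.3333, y = 0.735 + 0.3333*(0.735 - 3.4843) = -0.1815
  grad(y) = 8.4593, v = y - alpha*grad = -0.552
  prox(v) = soft_thresh(-0.552, 0.131) = -0.421
Iteration 3: beta = 0.5, y = -0.421 + 0.5*(-0.421 - 0.735) = -0.999
  grad(y) = -2.9865, v = y - alpha*grad = -0.8682
  prox(v) = soft_thresh(-0.8682, 0.131) = -0.7373
f(x_3) = 7*(-0.7373)^2 + 11*(-0.7373) + 2.99*|-0.7373| = -2.1006


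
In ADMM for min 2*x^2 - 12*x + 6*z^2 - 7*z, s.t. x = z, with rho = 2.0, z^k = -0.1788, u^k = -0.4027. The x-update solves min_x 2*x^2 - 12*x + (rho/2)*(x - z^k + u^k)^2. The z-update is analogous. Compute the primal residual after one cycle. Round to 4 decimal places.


ADMM iteration with rho = 2.0, z^k = -0.1788, u^k = -0.4027
Step 1: x-update.
Minimize 2*x^2 - 12*x + (2.0/2)*(x + 0.1788 - 0.4027)^2
FOC: (2*2 + 2.0)*x = 12 + 2.0*(-0.1788 + 0.4027)
x^{k+1} = 2.0746
Step 2: z-update.
Minimize 6*z^2 - 7*z + (2.0/2)*(2.0746 - z - 0.4027)^2
FOC: (2*6 + 2.0)*z = 7 + 2.0*(2.0746 - 0.4027)
z^{k+1} = 0.7388
Step 3: u-update.
u^{k+1} = -0.4027 + 2.0746 - 0.7388 = 0.9331
Step 4: Primal residual = |2.0746 - 0.7388| = 1.3358


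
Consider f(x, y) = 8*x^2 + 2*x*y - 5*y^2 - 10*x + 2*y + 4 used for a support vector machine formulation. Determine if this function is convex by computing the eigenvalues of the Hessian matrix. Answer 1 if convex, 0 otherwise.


The Hessian of f(x,y) = 8*x^2 + 2*x*y - 5*y^2 - 10*x + 2*y + 4 is:
H = [[16, 2], [2, -10]]
Trace = 16 - 10 = 6
Determinant = 16*-10 - (2)^2 = -164
Discriminant = (6)^2 - 4*-164 = 692.0
Eigenvalues: lambda_1 = -10.1529, lambda_2 = 16.1529
The function is not convex.

0


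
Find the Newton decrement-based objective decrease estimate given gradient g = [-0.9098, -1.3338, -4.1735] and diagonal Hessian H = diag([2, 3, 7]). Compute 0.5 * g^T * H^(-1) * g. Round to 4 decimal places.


Step 1: H is diagonal, so H^(-1) * g = [-0.4549, -0.4446, -0.5962].
Step 2: g^T H^(-1) g = sum_i g_i^2 / H_ii
  = (-0.9098)^2/2 + (-1.3338)^2/3 + (-4.1735)^2/7
  = 0.4139 + 0.593 + 2.4883 = 3.4952
Step 3: Objective decrease = 0.5 * g^T H^(-1) g = 1.7476


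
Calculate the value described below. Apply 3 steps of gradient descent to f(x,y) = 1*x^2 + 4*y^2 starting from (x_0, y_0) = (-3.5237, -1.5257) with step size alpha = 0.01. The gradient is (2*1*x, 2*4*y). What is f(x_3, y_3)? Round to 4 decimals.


Gradient descent on f(x,y) = 1*x^2 + 4*y^2.
Starting point: (-3.5237, -1.5257), alpha = 0.01
Step 1: grad_x = 2*1*-3.5237 = -7.0474, grad_y = 2*4*-1.5257 = -12.2056
  x_1 = -3.5237 - 0.01*-7.0474 = -3.4532
  y_1 = -1.5257 - 0.01*-12.2056 = -1.4036
Step 2: grad_x = 2*1*-3.4532 = -6.9065, grad_y = 2*4*-1.4036 = -11.2292
  x_2 = -3.4532 - 0.01*-6.9065 = -3.3842
  y_2 = -1.4036 - 0.01*-11.2292 = -1.2914
Step 3: grad_x = 2*1*-3.3842 = -6.7683, grad_y = 2*4*-1.2914 = -10.3308
  x_3 = -3.3842 - 0.01*-6.7683 = -3.3165
  y_3 = -1.2914 - 0.01*-10.3308 = -1.188
f(-3.3165, -1.188) = 1*(-3.3165)^2 + 4*(-1.188)^2 = 16.6448


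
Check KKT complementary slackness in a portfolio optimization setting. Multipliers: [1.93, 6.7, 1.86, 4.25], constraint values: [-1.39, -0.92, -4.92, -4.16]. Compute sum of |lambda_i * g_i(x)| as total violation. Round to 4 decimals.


KKT complementary slackness check:
lambda_1 * g_1 = 1.93 * -1.39 = -2.6827
lambda_2 * g_2 = 6.7 * -0.92 = -6.164
lambda_3 * g_3 = 1.86 * -4.92 = -9.1512
lambda_4 * g_4 = 4.25 * -4.16 = -17.68
Total violation = 2.6827 + 6.164 + 9.1512 + 17.68 = 35.6779


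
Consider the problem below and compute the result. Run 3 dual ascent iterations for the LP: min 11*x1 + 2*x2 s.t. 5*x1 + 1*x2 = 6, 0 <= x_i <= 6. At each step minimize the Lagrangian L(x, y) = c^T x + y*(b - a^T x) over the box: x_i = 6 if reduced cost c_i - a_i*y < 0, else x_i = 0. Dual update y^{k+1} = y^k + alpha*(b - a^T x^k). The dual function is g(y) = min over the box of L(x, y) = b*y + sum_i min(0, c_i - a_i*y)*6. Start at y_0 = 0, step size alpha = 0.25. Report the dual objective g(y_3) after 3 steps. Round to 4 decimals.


Dual ascent for LP: min 11*x1 + 2*x2, 5*x1 + 1*x2 = 6, 0 <= x_i <= 6
Step 1: y^k = 0.0, reduced costs: (11.0, 2.0)
  x^k = (0.0, 0.0), subgradient = b - a^T x = 6.0
  y^{k+1} = 0.0 + 0.25*6.0 = 1.5
Step 2: y^k = 1.5, reduced costs: (3.5, 0.5)
  x^k = (0.0, 0.0), subgradient = b - a^T x = 6.0
  y^{k+1} = 1.5 + 0.25*6.0 = 3.0
Step 3: y^k = 3.0, reduced costs: (-4.0, -1.0)
  x^k = (6.0, 6.0), subgradient = b - a^T x = -30.0
  y^{k+1} = 3.0 + 0.25*-30.0 = -4.5
Dual objective at y_3 = -4.5: reduced costs (33.5, 6.5), box minimizer x = (0.0, 0.0)
g(y_3) = b*y + (c1 - a1*y)*x1 + (c2 - a2*y)*x2 = 6*(-4.5) + 33.5*0.0 + 6.5*0.0 = -27.0 + 0.0 + 0.0 = -27.0
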